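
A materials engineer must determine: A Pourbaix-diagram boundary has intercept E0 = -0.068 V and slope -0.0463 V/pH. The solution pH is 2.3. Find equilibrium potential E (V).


Apply the Pourbaix line equation: E = E0 + slope*pH
E = -0.068 + (-0.0463)*2.3 = -0.068 + (-0.10649) = -0.17449 V
Rounded to 4 decimal places: E = -0.1745 V

-0.1745 V


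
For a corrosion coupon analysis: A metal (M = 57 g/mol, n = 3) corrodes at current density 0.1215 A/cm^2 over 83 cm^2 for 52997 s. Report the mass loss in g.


Apply Faraday's law: m = i*A*t*M / (n*F)
Total charge passed Q = i*A*t = 0.1215*83*52997 = 534448.2465 C
m = Q*M/(n*F) = 534448.2465*57/(3*96485) = 105.2445 g

105.2445 g


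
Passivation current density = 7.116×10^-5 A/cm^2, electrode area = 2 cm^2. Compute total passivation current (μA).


I = i_pass * A, then convert A → μA (×10^6)
I = 7.116×10^-5 * 2 * 10^6 = 142.32 μA

142.32 μA


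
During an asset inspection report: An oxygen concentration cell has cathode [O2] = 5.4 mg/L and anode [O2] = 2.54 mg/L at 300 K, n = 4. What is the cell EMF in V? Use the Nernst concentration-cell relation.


Apply the Nernst concentration-cell relation: E = (RT/nF)*ln(C_cathode/C_anode)
RT/nF = 8.314*300/(4*96485) = 0.00646266 V
ln(5.4/2.54) = 0.75423
E = 0.00646266 * 0.75423 = 0.00487 V

0.00487 V


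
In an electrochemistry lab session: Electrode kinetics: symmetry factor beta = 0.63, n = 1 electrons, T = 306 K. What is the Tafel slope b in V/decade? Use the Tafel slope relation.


Apply the Tafel slope relation: b = 2.303*R*T/(beta*n*F)
Numerator: 2.303 * 8.314 * 306 = 5859.03
Denominator: 0.63 * 1 * 96485 = 60785.55
b = 5859.03 / 60785.55 = 0.0964 V/decade

0.0964 V/decade


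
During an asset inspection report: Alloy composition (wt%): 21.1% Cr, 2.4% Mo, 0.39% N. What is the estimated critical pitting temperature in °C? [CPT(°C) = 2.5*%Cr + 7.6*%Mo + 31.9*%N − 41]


Apply the ASTM G48 empirical CPT estimate: CPT(°C) = 2.5*%Cr + 7.6*%Mo + 31.9*%N − 41
2.5*21.1 = 52.75; 7.6*2.4 = 18.24; 31.9*0.39 = 12.441
CPT = 52.75 + 18.24 + 12.441 − 41 = 42.431 °C
Rounded to 0.1 °C: CPT ≈ 42.4 °C

42.4 °C


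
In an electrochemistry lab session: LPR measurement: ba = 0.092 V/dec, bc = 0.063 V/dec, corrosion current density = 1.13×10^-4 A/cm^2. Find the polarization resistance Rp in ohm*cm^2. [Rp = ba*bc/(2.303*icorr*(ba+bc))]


Apply the Stern-Geary equation: Rp = ba*bc / (2.303*icorr*(ba+bc))
ba*bc = 0.092*0.063 = 0.005796
ba+bc = 0.155; 2.303*icorr*(ba+bc) = 2.303*1.13×10^-4*0.155 = 4.0337045×10^-5
Rp = 0.005796 / 4.0337045×10^-5 = 143.69 ohm*cm^2

143.69 ohm*cm^2


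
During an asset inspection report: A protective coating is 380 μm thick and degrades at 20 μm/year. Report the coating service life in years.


Service life = thickness / degradation rate
Life = 380 / 20 = 19.0 years

19.0 years


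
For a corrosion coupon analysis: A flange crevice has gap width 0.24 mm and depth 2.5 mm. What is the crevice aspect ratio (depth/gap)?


Aspect ratio = depth / gap
Ratio = 2.5 / 0.24 = 10.4

10.4


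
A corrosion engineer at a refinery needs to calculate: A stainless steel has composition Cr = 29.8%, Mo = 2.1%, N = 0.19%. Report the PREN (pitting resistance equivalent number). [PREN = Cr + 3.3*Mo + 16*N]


Apply the PREN formula: PREN = Cr + 3.3*Mo + 16*N
PREN = 29.8 + 3.3*2.1 + 16*0.19
PREN = 29.8 + 6.93 + 3.04 = 39.77

39.77


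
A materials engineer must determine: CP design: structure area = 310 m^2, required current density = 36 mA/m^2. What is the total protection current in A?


I = area * current density, then convert mA → A (÷1000)
I = 310 * 36 / 1000 = 11.16 A

11.16 A


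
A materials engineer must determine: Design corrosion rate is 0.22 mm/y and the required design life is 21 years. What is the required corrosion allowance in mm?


Corrosion allowance = CR × design life
CA = 0.22 * 21 = 4.62 mm

4.62 mm


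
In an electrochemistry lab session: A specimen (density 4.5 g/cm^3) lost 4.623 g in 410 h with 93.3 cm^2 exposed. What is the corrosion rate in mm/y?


Apply the mm/y weight-loss relation: CR = 87600 * W / (D * A * T)
Numerator: 87600 * 4.623 = 404974.8
Denominator: 4.5 * 93.3 * 410 = 172138.5
CR = 404974.8 / 172138.5 = 2.35261 mm/y

2.35261 mm/y


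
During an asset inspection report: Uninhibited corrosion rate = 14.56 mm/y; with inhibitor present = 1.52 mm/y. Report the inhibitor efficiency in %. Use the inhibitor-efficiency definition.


Apply the inhibitor-efficiency definition: IE = (CR_blank − CR_inh)/CR_blank × 100
IE = (14.56 − 1.52) / 14.56 × 100
IE = 13.04 / 14.56 × 100 = 89.6 %

89.6 %


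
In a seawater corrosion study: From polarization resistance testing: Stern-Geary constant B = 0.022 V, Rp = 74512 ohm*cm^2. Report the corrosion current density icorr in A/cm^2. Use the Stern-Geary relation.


Apply the Stern-Geary relation: icorr = B / Rp
icorr = 0.022 / 74512 = 2.953×10^-7 A/cm^2

2.953×10^-7 A/cm^2


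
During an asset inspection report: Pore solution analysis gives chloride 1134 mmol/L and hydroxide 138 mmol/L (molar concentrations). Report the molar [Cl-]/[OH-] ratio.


Threshold parameter = [Cl-] / [OH-] (molar basis; both in mmol/L, so units cancel)
Ratio = 1134 / 138 = 8.22

8.22


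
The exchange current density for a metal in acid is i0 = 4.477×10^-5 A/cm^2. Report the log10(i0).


i0 = 4.477×10^-5 A/cm^2
log10(i0) = -4.349

-4.349


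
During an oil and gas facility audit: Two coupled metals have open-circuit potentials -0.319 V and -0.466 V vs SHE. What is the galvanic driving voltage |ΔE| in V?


Driving voltage is the absolute potential difference.
|ΔE| = |-0.319 − (-0.466)| = 0.147 V

0.147 V


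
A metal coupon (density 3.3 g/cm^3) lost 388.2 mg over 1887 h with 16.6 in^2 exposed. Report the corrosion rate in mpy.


Apply the mpy weight-loss relation: CR = 534 * W / (D * A * T)
Numerator: 534 * 388.2 = 207298.8
Denominator: 3.3 * 16.6 * 1887 = 103369.86
CR = 207298.8 / 103369.86 = 2.0054 mpy

2.0054 mpy


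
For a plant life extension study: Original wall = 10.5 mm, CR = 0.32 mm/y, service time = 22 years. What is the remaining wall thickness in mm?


Remaining wall = original − CR × time
t = 10.5 − 0.32*22 = 10.5 − 7.04 = 3.46 mm

3.46 mm


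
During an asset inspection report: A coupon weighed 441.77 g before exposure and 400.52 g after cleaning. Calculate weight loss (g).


Weight loss = initial − final
WL = 441.77 − 400.52 = 41.25 g

41.25 g


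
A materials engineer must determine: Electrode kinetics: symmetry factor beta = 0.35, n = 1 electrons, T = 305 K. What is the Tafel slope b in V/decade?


Apply the Tafel slope relation: b = 2.303*R*T/(beta*n*F)
Numerator: 2.303 * 8.314 * 305 = 5839.88
Denominator: 0.35 * 1 * 96485 = 33769.75
b = 5839.88 / 33769.75 = 0.1729 V/decade

0.1729 V/decade


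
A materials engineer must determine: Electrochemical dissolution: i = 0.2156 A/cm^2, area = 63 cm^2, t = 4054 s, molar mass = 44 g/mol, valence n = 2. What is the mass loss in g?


Apply Faraday's law: m = i*A*t*M / (n*F)
Total charge passed Q = i*A*t = 0.2156*63*4054 = 55064.6712 C
m = Q*M/(n*F) = 55064.6712*44/(2*96485) = 12.5556 g

12.5556 g


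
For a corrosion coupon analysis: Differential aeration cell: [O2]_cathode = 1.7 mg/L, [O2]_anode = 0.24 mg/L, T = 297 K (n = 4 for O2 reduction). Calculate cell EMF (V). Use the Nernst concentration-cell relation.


Apply the Nernst concentration-cell relation: E = (RT/nF)*ln(C_cathode/C_anode)
RT/nF = 8.314*297/(4*96485) = 0.00639804 V
ln(1.7/0.24) = 1.95774
E = 0.00639804 * 1.95774 = 0.01253 V

0.01253 V


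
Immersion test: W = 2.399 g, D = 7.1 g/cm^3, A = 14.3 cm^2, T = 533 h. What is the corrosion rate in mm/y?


Apply the mm/y weight-loss relation: CR = 87600 * W / (D * A * T)
Numerator: 87600 * 2.399 = 210152.4
Denominator: 7.1 * 14.3 * 533 = 54115.49
CR = 210152.4 / 54115.49 = 3.8834 mm/y

3.8834 mm/y


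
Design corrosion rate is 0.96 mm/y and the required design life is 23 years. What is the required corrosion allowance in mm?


Corrosion allowance = CR × design life
CA = 0.96 * 23 = 22.08 mm

22.08 mm


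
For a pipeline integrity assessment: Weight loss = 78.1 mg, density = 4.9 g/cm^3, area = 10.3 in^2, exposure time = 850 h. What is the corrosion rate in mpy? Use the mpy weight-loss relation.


Apply the mpy weight-loss relation: CR = 534 * W / (D * A * T)
Numerator: 534 * 78.1 = 41705.4
Denominator: 4.9 * 10.3 * 850 = 42899.5
CR = 41705.4 / 42899.5 = 0.972 mpy

0.972 mpy


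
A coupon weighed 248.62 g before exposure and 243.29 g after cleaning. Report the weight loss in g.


Weight loss = initial − final
WL = 248.62 − 243.29 = 5.33 g

5.33 g


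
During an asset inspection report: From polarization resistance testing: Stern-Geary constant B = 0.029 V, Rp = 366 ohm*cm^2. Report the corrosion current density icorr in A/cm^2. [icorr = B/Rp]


Apply the Stern-Geary relation: icorr = B / Rp
icorr = 0.029 / 366 = 7.923×10^-5 A/cm^2

7.923×10^-5 A/cm^2


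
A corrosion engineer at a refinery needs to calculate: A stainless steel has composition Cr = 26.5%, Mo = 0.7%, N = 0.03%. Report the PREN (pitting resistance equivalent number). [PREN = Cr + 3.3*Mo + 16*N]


Apply the PREN formula: PREN = Cr + 3.3*Mo + 16*N
PREN = 26.5 + 3.3*0.7 + 16*0.03
PREN = 26.5 + 2.31 + 0.48 = 29.29

29.29


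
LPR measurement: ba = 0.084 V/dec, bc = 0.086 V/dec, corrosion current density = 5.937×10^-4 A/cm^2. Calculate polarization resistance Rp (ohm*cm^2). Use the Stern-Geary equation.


Apply the Stern-Geary equation: Rp = ba*bc / (2.303*icorr*(ba+bc))
ba*bc = 0.084*0.086 = 0.007224
ba+bc = 0.17; 2.303*icorr*(ba+bc) = 2.303*5.937×10^-4*0.17 = 2.3243949×10^-4
Rp = 0.007224 / 2.3243949×10^-4 = 31.1 ohm*cm^2

31.1 ohm*cm^2


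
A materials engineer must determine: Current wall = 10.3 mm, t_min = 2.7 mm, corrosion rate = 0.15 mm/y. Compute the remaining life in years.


Apply the remaining-life relation: RL = (t_current − t_min) / CR
RL = (10.3 − 2.7) / 0.15 = 7.6 / 0.15 = 50.7 years

50.7 years


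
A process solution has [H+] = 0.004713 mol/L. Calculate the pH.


pH = −log10[H+]
pH = −log10(0.004713) = 2.33

2.33


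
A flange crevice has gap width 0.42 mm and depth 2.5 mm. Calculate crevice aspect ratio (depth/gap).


Aspect ratio = depth / gap
Ratio = 2.5 / 0.42 = 6.0

6.0


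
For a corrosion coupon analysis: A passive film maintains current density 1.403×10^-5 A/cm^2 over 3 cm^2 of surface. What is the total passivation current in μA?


I = i_pass * A, then convert A → μA (×10^6)
I = 1.403×10^-5 * 3 * 10^6 = 42.09 μA

42.09 μA


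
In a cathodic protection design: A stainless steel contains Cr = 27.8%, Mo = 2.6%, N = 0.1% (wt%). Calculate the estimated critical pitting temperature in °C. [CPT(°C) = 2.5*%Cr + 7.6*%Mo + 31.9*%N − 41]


Apply the ASTM G48 empirical CPT estimate: CPT(°C) = 2.5*%Cr + 7.6*%Mo + 31.9*%N − 41
2.5*27.8 = 69.5; 7.6*2.6 = 19.76; 31.9*0.1 = 3.19
CPT = 69.5 + 19.76 + 3.19 − 41 = 51.45 °C
Rounded to 0.1 °C: CPT ≈ 51.5 °C

51.5 °C


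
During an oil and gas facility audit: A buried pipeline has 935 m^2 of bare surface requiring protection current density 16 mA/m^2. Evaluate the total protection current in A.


I = area * current density, then convert mA → A (÷1000)
I = 935 * 16 / 1000 = 14.96 A

14.96 A


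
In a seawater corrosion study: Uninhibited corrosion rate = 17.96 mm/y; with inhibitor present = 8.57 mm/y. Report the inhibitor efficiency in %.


Apply the inhibitor-efficiency definition: IE = (CR_blank − CR_inh)/CR_blank × 100
IE = (17.96 − 8.57) / 17.96 × 100
IE = 9.39 / 17.96 × 100 = 52.3 %

52.3 %


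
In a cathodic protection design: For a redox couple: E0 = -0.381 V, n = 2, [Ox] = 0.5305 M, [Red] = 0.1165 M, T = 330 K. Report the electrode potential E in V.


Apply the Nernst equation: E = E0 + (RT/nF)*ln([Ox]/[Red])
Step 1: RT/nF = 8.314*330/(2*96485) = 0.01421786 V
Step 2: [Ox]/[Red] = 0.5305/0.1165 = 4.553648
Step 3: ln(4.553648) = 1.515929
Step 4: correction = 0.01421786 * 1.515929 = 0.0216 V
E = -0.381 + 0.0216 = -0.3594 V

-0.3594 V


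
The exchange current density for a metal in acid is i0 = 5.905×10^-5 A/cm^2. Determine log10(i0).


i0 = 5.905×10^-5 A/cm^2
log10(i0) = -4.229

-4.229


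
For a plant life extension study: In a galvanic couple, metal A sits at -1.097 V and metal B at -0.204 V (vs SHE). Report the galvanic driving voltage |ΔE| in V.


Driving voltage is the absolute potential difference.
|ΔE| = |-1.097 − (-0.204)| = 0.893 V

0.893 V


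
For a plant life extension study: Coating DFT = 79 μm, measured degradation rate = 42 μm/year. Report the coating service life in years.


Service life = thickness / degradation rate
Life = 79 / 42 = 1.9 years

1.9 years


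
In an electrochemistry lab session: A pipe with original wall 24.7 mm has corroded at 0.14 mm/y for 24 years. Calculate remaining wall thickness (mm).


Remaining wall = original − CR × time
t = 24.7 − 0.14*24 = 24.7 − 3.36 = 21.34 mm

21.34 mm


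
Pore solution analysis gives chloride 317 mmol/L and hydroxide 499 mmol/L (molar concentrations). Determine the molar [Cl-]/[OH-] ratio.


Threshold parameter = [Cl-] / [OH-] (molar basis; both in mmol/L, so units cancel)
Ratio = 317 / 499 = 0.64

0.64


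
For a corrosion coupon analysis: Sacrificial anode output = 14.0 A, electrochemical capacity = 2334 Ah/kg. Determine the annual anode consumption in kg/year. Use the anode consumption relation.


Annual consumption = current * hours per year / capacity
Rate = 14.0 * 8760 / 2334 = 52.5 kg/year

52.5 kg/year


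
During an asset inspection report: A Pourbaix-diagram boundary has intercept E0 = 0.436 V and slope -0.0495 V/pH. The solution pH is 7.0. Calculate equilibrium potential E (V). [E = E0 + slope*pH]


Apply the Pourbaix line equation: E = E0 + slope*pH
E = 0.436 + (-0.0495)*7.0 = 0.436 + (-0.3465) = 0.0895 V
Rounded to 3 decimal places: E = 0.090 V

0.090 V


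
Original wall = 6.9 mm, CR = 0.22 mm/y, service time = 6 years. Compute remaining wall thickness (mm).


Remaining wall = original − CR × time
t = 6.9 − 0.22*6 = 6.9 − 1.32 = 5.58 mm

5.58 mm


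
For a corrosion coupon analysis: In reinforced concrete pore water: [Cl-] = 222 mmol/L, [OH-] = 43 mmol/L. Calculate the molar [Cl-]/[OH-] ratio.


Threshold parameter = [Cl-] / [OH-] (molar basis; both in mmol/L, so units cancel)
Ratio = 222 / 43 = 5.16

5.16


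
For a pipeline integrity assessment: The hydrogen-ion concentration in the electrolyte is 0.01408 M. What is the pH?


pH = −log10[H+]
pH = −log10(0.01408) = 1.85

1.85


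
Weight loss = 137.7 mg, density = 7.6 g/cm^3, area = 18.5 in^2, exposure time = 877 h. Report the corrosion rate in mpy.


Apply the mpy weight-loss relation: CR = 534 * W / (D * A * T)
Numerator: 534 * 137.7 = 73531.8
Denominator: 7.6 * 18.5 * 877 = 123306.2
CR = 73531.8 / 123306.2 = 0.5963 mpy

0.5963 mpy


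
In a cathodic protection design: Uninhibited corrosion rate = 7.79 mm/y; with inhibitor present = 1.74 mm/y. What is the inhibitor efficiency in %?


Apply the inhibitor-efficiency definition: IE = (CR_blank − CR_inh)/CR_blank × 100
IE = (7.79 − 1.74) / 7.79 × 100
IE = 6.05 / 7.79 × 100 = 77.7 %

77.7 %


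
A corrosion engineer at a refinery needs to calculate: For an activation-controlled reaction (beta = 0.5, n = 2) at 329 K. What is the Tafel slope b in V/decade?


Apply the Tafel slope relation: b = 2.303*R*T/(beta*n*F)
Numerator: 2.303 * 8.314 * 329 = 6299.41
Denominator: 0.5 * 2 * 96485 = 96485.0
b = 6299.41 / 96485.0 = 0.065 V/decade

0.065 V/decade


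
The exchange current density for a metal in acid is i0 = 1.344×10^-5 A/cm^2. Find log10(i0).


i0 = 1.344×10^-5 A/cm^2
log10(i0) = -4.872

-4.872


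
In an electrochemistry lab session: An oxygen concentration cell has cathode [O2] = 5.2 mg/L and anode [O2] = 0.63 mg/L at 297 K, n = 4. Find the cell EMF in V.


Apply the Nernst concentration-cell relation: E = (RT/nF)*ln(C_cathode/C_anode)
RT/nF = 8.314*297/(4*96485) = 0.00639804 V
ln(5.2/0.63) = 2.11069
E = 0.00639804 * 2.11069 = 0.0135 V

0.0135 V


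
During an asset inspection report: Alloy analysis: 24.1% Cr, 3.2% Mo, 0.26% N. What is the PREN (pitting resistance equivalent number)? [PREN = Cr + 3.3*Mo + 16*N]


Apply the PREN formula: PREN = Cr + 3.3*Mo + 16*N
PREN = 24.1 + 3.3*3.2 + 16*0.26
PREN = 24.1 + 10.56 + 4.16 = 38.82

38.82


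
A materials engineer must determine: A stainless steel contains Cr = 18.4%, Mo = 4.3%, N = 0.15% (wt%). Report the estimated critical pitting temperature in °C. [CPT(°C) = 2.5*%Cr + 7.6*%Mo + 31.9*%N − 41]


Apply the ASTM G48 empirical CPT estimate: CPT(°C) = 2.5*%Cr + 7.6*%Mo + 31.9*%N − 41
2.5*18.4 = 46; 7.6*4.3 = 32.68; 31.9*0.15 = 4.785
CPT = 46 + 32.68 + 4.785 − 41 = 42.465 °C
Rounded to 0.1 °C: CPT ≈ 42.5 °C

42.5 °C


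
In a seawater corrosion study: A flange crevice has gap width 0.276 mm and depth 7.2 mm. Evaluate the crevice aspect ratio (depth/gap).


Aspect ratio = depth / gap
Ratio = 7.2 / 0.276 = 26.1

26.1


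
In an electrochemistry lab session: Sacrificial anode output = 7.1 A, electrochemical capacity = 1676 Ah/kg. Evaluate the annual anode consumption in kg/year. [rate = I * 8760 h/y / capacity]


Annual consumption = current * hours per year / capacity
Rate = 7.1 * 8760 / 1676 = 37.1 kg/year

37.1 kg/year


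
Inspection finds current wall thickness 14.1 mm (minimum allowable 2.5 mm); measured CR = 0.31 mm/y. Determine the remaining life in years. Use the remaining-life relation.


Apply the remaining-life relation: RL = (t_current − t_min) / CR
RL = (14.1 − 2.5) / 0.31 = 11.6 / 0.31 = 37.4 years

37.4 years


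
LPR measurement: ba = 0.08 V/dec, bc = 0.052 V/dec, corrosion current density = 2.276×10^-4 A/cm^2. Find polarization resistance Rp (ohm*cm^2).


Apply the Stern-Geary equation: Rp = ba*bc / (2.303*icorr*(ba+bc))
ba*bc = 0.08*0.052 = 0.00416
ba+bc = 0.132; 2.303*icorr*(ba+bc) = 2.303*2.276×10^-4*0.132 = 6.918949×10^-5
Rp = 0.00416 / 6.918949×10^-5 = 60.1 ohm*cm^2

60.1 ohm*cm^2


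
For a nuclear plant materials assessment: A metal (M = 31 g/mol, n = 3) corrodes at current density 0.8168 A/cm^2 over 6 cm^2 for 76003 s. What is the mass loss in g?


Apply Faraday's law: m = i*A*t*M / (n*F)
Total charge passed Q = i*A*t = 0.8168*6*76003 = 372475.5024 C
m = Q*M/(n*F) = 372475.5024*31/(3*96485) = 39.8913 g

39.8913 g


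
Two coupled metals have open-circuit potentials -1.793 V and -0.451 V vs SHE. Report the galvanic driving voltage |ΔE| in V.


Driving voltage is the absolute potential difference.
|ΔE| = |-1.793 − (-0.451)| = 1.342 V

1.342 V


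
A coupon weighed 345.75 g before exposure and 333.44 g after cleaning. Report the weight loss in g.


Weight loss = initial − final
WL = 345.75 − 333.44 = 12.31 g

12.31 g


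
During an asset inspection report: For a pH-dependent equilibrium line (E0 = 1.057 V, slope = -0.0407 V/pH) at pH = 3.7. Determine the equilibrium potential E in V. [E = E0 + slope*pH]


Apply the Pourbaix line equation: E = E0 + slope*pH
E = 1.057 + (-0.0407)*3.7 = 1.057 + (-0.15059) = 0.90641 V
Rounded to 3 decimal places: E = 0.906 V

0.906 V


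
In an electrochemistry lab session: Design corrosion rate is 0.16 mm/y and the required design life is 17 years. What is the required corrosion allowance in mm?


Corrosion allowance = CR × design life
CA = 0.16 * 17 = 2.72 mm

2.72 mm


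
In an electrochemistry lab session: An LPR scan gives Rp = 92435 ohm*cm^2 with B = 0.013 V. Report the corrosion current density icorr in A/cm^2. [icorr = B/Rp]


Apply the Stern-Geary relation: icorr = B / Rp
icorr = 0.013 / 92435 = 1.406×10^-7 A/cm^2

1.406×10^-7 A/cm^2


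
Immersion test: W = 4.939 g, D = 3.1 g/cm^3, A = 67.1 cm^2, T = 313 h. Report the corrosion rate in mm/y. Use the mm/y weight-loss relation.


Apply the mm/y weight-loss relation: CR = 87600 * W / (D * A * T)
Numerator: 87600 * 4.939 = 432656.4
Denominator: 3.1 * 67.1 * 313 = 65107.13
CR = 432656.4 / 65107.13 = 6.6453 mm/y

6.6453 mm/y


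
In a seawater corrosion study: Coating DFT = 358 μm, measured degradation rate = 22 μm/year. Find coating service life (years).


Service life = thickness / degradation rate
Life = 358 / 22 = 16.3 years

16.3 years


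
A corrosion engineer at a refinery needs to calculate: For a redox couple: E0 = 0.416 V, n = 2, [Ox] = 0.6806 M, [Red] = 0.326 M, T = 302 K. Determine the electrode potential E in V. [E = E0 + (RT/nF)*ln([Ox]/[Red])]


Apply the Nernst equation: E = E0 + (RT/nF)*ln([Ox]/[Red])
Step 1: RT/nF = 8.314*302/(2*96485) = 0.01301149 V
Step 2: [Ox]/[Red] = 0.6806/0.326 = 2.08773
Step 3: ln(2.08773) = 0.736077
Step 4: correction = 0.01301149 * 0.736077 = 0.0096 V
E = 0.416 + 0.0096 = 0.4256 V

0.4256 V


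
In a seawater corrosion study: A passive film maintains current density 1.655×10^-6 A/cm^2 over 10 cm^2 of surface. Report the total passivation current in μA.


I = i_pass * A, then convert A → μA (×10^6)
I = 1.655×10^-6 * 10 * 10^6 = 16.55 μA

16.55 μA


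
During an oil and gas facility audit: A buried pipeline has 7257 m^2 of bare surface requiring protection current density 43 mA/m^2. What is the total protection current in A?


I = area * current density, then convert mA → A (÷1000)
I = 7257 * 43 / 1000 = 312.05 A

312.05 A


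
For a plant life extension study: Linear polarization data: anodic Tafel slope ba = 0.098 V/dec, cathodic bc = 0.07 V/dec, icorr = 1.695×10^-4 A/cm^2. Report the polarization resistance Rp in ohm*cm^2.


Apply the Stern-Geary equation: Rp = ba*bc / (2.303*icorr*(ba+bc))
ba*bc = 0.098*0.07 = 0.00686
ba+bc = 0.168; 2.303*icorr*(ba+bc) = 2.303*1.695×10^-4*0.168 = 6.5580228×10^-5
Rp = 0.00686 / 6.5580228×10^-5 = 104.6 ohm*cm^2

104.6 ohm*cm^2


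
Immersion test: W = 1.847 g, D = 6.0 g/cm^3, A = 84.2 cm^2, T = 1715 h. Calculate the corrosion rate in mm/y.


Apply the mm/y weight-loss relation: CR = 87600 * W / (D * A * T)
Numerator: 87600 * 1.847 = 161797.2
Denominator: 6.0 * 84.2 * 1715 = 866418.0
CR = 161797.2 / 866418.0 = 0.186743 mm/y

0.186743 mm/y


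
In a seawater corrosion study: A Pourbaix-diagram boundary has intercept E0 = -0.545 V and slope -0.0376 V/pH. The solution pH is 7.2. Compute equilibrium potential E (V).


Apply the Pourbaix line equation: E = E0 + slope*pH
E = -0.545 + (-0.0376)*7.2 = -0.545 + (-0.27072) = -0.81572 V
Rounded to 3 decimal places: E = -0.816 V

-0.816 V


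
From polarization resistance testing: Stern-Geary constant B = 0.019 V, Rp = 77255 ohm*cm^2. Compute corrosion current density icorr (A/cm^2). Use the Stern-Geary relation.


Apply the Stern-Geary relation: icorr = B / Rp
icorr = 0.019 / 77255 = 2.459×10^-7 A/cm^2

2.459×10^-7 A/cm^2


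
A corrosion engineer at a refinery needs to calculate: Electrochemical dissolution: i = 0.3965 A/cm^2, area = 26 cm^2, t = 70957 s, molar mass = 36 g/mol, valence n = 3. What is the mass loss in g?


Apply Faraday's law: m = i*A*t*M / (n*F)
Total charge passed Q = i*A*t = 0.3965*26*70957 = 731495.713 C
m = Q*M/(n*F) = 731495.713*36/(3*96485) = 90.97734 g

90.97734 g


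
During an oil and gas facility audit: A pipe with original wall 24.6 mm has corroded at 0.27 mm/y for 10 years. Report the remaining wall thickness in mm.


Remaining wall = original − CR × time
t = 24.6 − 0.27*10 = 24.6 − 2.7 = 21.9 mm

21.9 mm


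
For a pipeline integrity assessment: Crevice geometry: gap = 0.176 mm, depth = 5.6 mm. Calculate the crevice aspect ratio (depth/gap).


Aspect ratio = depth / gap
Ratio = 5.6 / 0.176 = 31.8

31.8


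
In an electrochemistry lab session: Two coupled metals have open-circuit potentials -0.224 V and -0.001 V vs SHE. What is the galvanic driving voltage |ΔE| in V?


Driving voltage is the absolute potential difference.
|ΔE| = |-0.224 − (-0.001)| = 0.223 V

0.223 V


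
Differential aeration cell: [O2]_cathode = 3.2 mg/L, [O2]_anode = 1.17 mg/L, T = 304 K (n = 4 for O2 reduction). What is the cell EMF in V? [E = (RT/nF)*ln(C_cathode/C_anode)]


Apply the Nernst concentration-cell relation: E = (RT/nF)*ln(C_cathode/C_anode)
RT/nF = 8.314*304/(4*96485) = 0.00654883 V
ln(3.2/1.17) = 1.00615
E = 0.00654883 * 1.00615 = 0.00659 V

0.00659 V


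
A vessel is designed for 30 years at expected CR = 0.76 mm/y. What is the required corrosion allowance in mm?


Corrosion allowance = CR × design life
CA = 0.76 * 30 = 22.8 mm

22.8 mm


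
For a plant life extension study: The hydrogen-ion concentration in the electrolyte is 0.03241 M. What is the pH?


pH = −log10[H+]
pH = −log10(0.03241) = 1.49

1.49


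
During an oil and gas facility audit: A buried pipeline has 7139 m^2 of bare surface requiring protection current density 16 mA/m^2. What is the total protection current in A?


I = area * current density, then convert mA → A (÷1000)
I = 7139 * 16 / 1000 = 114.22 A

114.22 A


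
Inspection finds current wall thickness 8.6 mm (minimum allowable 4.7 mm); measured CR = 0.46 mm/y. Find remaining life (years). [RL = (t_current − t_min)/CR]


Apply the remaining-life relation: RL = (t_current − t_min) / CR
RL = (8.6 − 4.7) / 0.46 = 3.9 / 0.46 = 8.5 years

8.5 years


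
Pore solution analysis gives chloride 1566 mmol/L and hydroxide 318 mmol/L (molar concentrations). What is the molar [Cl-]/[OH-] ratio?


Threshold parameter = [Cl-] / [OH-] (molar basis; both in mmol/L, so units cancel)
Ratio = 1566 / 318 = 4.92

4.92


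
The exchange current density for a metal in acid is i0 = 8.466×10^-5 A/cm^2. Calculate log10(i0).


i0 = 8.466×10^-5 A/cm^2
log10(i0) = -4.072

-4.072


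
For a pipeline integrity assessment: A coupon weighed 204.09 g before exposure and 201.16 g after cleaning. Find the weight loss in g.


Weight loss = initial − final
WL = 204.09 − 201.16 = 2.93 g

2.93 g


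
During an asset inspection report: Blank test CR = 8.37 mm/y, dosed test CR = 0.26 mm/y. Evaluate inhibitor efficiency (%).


Apply the inhibitor-efficiency definition: IE = (CR_blank − CR_inh)/CR_blank × 100
IE = (8.37 − 0.26) / 8.37 × 100
IE = 8.11 / 8.37 × 100 = 96.9 %

96.9 %


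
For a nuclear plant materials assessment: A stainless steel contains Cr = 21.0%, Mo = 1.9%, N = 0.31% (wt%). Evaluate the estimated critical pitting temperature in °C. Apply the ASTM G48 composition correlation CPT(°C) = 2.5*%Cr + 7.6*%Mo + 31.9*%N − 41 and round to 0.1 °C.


Apply the ASTM G48 empirical CPT estimate: CPT(°C) = 2.5*%Cr + 7.6*%Mo + 31.9*%N − 41
2.5*21.0 = 52.5; 7.6*1.9 = 14.44; 31.9*0.31 = 9.889
CPT = 52.5 + 14.44 + 9.889 − 41 = 35.829 °C
Rounded to 0.1 °C: CPT ≈ 35.8 °C

35.8 °C


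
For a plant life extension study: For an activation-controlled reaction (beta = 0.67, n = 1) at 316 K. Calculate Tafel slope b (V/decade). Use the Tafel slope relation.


Apply the Tafel slope relation: b = 2.303*R*T/(beta*n*F)
Numerator: 2.303 * 8.314 * 316 = 6050.5
Denominator: 0.67 * 1 * 96485 = 64644.95
b = 6050.5 / 64644.95 = 0.0936 V/decade

0.0936 V/decade


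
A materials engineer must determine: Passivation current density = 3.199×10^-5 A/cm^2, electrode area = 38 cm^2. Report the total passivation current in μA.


I = i_pass * A, then convert A → μA (×10^6)
I = 3.199×10^-5 * 38 * 10^6 = 1215.62 μA

1215.62 μA


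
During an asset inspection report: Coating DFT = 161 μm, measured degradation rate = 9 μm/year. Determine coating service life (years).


Service life = thickness / degradation rate
Life = 161 / 9 = 17.9 years

17.9 years


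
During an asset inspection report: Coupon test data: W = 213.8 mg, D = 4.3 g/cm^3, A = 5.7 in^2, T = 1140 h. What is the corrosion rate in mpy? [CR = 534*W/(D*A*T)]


Apply the mpy weight-loss relation: CR = 534 * W / (D * A * T)
Numerator: 534 * 213.8 = 114169.2
Denominator: 4.3 * 5.7 * 1140 = 27941.4
CR = 114169.2 / 27941.4 = 4.086 mpy

4.086 mpy


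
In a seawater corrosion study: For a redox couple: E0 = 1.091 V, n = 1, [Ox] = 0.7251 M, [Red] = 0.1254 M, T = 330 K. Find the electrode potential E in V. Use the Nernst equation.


Apply the Nernst equation: E = E0 + (RT/nF)*ln([Ox]/[Red])
Step 1: RT/nF = 8.314*330/(1*96485) = 0.02843572 V
Step 2: [Ox]/[Red] = 0.7251/0.1254 = 5.782297
Step 3: ln(5.782297) = 1.754801
Step 4: correction = 0.02843572 * 1.754801 = 0.05 V
E = 1.091 + 0.05 = 1.141 V

1.141 V


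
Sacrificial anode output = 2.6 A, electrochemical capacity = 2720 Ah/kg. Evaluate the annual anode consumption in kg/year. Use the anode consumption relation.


Annual consumption = current * hours per year / capacity
Rate = 2.6 * 8760 / 2720 = 8.4 kg/year

8.4 kg/year


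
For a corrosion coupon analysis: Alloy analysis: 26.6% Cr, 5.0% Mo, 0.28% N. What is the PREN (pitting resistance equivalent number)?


Apply the PREN formula: PREN = Cr + 3.3*Mo + 16*N
PREN = 26.6 + 3.3*5.0 + 16*0.28
PREN = 26.6 + 16.5 + 4.48 = 47.58

47.58


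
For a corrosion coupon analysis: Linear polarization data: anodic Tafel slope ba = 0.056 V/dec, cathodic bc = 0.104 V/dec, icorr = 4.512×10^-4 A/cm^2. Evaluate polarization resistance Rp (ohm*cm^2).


Apply the Stern-Geary equation: Rp = ba*bc / (2.303*icorr*(ba+bc))
ba*bc = 0.056*0.104 = 0.005824
ba+bc = 0.16; 2.303*icorr*(ba+bc) = 2.303*4.512×10^-4*0.16 = 1.6625818×10^-4
Rp = 0.005824 / 1.6625818×10^-4 = 35.03 ohm*cm^2

35.03 ohm*cm^2


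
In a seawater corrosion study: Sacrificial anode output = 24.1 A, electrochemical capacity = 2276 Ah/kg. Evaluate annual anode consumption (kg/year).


Annual consumption = current * hours per year / capacity
Rate = 24.1 * 8760 / 2276 = 92.8 kg/year

92.8 kg/year


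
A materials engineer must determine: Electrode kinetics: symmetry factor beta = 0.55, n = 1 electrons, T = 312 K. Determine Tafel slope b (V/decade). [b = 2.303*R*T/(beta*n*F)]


Apply the Tafel slope relation: b = 2.303*R*T/(beta*n*F)
Numerator: 2.303 * 8.314 * 312 = 5973.91
Denominator: 0.55 * 1 * 96485 = 53066.75
b = 5973.91 / 53066.75 = 0.1126 V/decade

0.1126 V/decade


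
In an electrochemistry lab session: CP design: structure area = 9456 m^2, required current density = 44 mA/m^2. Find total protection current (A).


I = area * current density, then convert mA → A (÷1000)
I = 9456 * 44 / 1000 = 416.06 A

416.06 A


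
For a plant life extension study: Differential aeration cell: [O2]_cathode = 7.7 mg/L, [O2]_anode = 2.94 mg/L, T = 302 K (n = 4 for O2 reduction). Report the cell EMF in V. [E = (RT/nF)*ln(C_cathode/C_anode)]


Apply the Nernst concentration-cell relation: E = (RT/nF)*ln(C_cathode/C_anode)
RT/nF = 8.314*302/(4*96485) = 0.00650575 V
ln(7.7/2.94) = 0.96281
E = 0.00650575 * 0.96281 = 0.00626 V

0.00626 V


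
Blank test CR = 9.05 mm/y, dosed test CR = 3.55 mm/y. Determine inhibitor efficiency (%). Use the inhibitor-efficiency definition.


Apply the inhibitor-efficiency definition: IE = (CR_blank − CR_inh)/CR_blank × 100
IE = (9.05 − 3.55) / 9.05 × 100
IE = 5.5 / 9.05 × 100 = 60.8 %

60.8 %


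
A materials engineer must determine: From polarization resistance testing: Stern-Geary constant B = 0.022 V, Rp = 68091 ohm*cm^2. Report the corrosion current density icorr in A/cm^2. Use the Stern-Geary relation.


Apply the Stern-Geary relation: icorr = B / Rp
icorr = 0.022 / 68091 = 3.231×10^-7 A/cm^2

3.231×10^-7 A/cm^2


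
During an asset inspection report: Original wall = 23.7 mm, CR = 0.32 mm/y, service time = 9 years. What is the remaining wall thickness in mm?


Remaining wall = original − CR × time
t = 23.7 − 0.32*9 = 23.7 − 2.88 = 20.82 mm

20.82 mm


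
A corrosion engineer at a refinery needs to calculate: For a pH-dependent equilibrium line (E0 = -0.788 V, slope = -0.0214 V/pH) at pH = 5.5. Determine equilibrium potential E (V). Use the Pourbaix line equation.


Apply the Pourbaix line equation: E = E0 + slope*pH
E = -0.788 + (-0.0214)*5.5 = -0.788 + (-0.1177) = -0.9057 V
Rounded to 4 decimal places: E = -0.9057 V

-0.9057 V


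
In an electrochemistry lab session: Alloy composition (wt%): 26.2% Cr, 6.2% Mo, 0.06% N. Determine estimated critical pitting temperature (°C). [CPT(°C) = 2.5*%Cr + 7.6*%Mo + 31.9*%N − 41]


Apply the ASTM G48 empirical CPT estimate: CPT(°C) = 2.5*%Cr + 7.6*%Mo + 31.9*%N − 41
2.5*26.2 = 65.5; 7.6*6.2 = 47.12; 31.9*0.06 = 1.914
CPT = 65.5 + 47.12 + 1.914 − 41 = 73.534 °C
Rounded to 0.1 °C: CPT ≈ 73.5 °C

73.5 °C


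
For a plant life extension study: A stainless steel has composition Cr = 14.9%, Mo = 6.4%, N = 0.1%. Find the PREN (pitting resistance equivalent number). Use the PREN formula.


Apply the PREN formula: PREN = Cr + 3.3*Mo + 16*N
PREN = 14.9 + 3.3*6.4 + 16*0.1
PREN = 14.9 + 21.12 + 1.6 = 37.62

37.62


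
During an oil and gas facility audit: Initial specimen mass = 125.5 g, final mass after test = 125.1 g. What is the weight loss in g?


Weight loss = initial − final
WL = 125.5 − 125.1 = 0.4 g

0.4 g


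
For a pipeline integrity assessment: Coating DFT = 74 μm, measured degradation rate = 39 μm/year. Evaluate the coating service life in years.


Service life = thickness / degradation rate
Life = 74 / 39 = 1.9 years

1.9 years


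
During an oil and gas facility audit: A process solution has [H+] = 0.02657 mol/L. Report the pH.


pH = −log10[H+]
pH = −log10(0.02657) = 1.58

1.58


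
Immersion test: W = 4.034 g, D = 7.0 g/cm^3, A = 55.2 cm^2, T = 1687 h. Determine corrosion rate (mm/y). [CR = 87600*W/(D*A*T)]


Apply the mm/y weight-loss relation: CR = 87600 * W / (D * A * T)
Numerator: 87600 * 4.034 = 353378.4
Denominator: 7.0 * 55.2 * 1687 = 651856.8
CR = 353378.4 / 651856.8 = 0.5421 mm/y

0.5421 mm/y


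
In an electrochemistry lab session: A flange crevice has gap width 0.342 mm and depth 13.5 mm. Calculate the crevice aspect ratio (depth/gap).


Aspect ratio = depth / gap
Ratio = 13.5 / 0.342 = 39.5

39.5


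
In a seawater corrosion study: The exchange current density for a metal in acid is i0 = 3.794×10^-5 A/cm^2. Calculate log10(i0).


i0 = 3.794×10^-5 A/cm^2
log10(i0) = -4.421

-4.421


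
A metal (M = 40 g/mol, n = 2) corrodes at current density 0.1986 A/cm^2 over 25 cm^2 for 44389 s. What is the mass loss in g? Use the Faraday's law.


Apply Faraday's law: m = i*A*t*M / (n*F)
Total charge passed Q = i*A*t = 0.1986*25*44389 = 220391.385 C
m = Q*M/(n*F) = 220391.385*40/(2*96485) = 45.68407 g

45.68407 g


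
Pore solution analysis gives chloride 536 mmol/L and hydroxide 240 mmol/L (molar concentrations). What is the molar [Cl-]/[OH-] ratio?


Threshold parameter = [Cl-] / [OH-] (molar basis; both in mmol/L, so units cancel)
Ratio = 536 / 240 = 2.23

2.23


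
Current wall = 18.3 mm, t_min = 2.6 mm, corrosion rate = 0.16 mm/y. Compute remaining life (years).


Apply the remaining-life relation: RL = (t_current − t_min) / CR
RL = (18.3 − 2.6) / 0.16 = 15.7 / 0.16 = 98.1 years

98.1 years


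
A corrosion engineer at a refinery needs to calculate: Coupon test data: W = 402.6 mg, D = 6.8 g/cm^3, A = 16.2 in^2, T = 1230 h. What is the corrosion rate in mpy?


Apply the mpy weight-loss relation: CR = 534 * W / (D * A * T)
Numerator: 534 * 402.6 = 214988.4
Denominator: 6.8 * 16.2 * 1230 = 135496.8
CR = 214988.4 / 135496.8 = 1.58667 mpy

1.58667 mpy


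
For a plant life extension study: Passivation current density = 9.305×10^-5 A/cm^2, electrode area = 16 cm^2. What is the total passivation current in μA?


I = i_pass * A, then convert A → μA (×10^6)
I = 9.305×10^-5 * 16 * 10^6 = 1488.8 μA

1488.8 μA


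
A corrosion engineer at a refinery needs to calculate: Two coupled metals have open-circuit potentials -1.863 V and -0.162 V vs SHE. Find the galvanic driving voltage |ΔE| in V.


Driving voltage is the absolute potential difference.
|ΔE| = |-1.863 − (-0.162)| = 1.701 V

1.701 V


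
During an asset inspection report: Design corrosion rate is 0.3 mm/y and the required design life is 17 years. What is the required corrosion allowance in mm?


Corrosion allowance = CR × design life
CA = 0.3 * 17 = 5.1 mm

5.1 mm


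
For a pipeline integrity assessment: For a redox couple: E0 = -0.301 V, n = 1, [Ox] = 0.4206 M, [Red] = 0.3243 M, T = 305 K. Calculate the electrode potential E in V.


Apply the Nernst equation: E = E0 + (RT/nF)*ln([Ox]/[Red])
Step 1: RT/nF = 8.314*305/(1*96485) = 0.02628149 V
Step 2: [Ox]/[Red] = 0.4206/0.3243 = 1.296947
Step 3: ln(1.296947) = 0.260013
Step 4: correction = 0.02628149 * 0.260013 = 0.007 V
E = -0.301 + 0.007 = -0.294 V

-0.294 V


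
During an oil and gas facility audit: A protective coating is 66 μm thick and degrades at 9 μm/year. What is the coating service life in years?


Service life = thickness / degradation rate
Life = 66 / 9 = 7.3 years

7.3 years


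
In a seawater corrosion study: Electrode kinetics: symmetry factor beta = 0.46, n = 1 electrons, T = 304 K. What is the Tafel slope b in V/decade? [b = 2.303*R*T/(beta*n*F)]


Apply the Tafel slope relation: b = 2.303*R*T/(beta*n*F)
Numerator: 2.303 * 8.314 * 304 = 5820.73
Denominator: 0.46 * 1 * 96485 = 44383.1
b = 5820.73 / 44383.1 = 0.1311 V/decade

0.1311 V/decade


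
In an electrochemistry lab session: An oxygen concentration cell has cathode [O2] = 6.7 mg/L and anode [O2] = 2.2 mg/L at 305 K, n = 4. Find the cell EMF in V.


Apply the Nernst concentration-cell relation: E = (RT/nF)*ln(C_cathode/C_anode)
RT/nF = 8.314*305/(4*96485) = 0.00657037 V
ln(6.7/2.2) = 1.11365
E = 0.00657037 * 1.11365 = 0.00732 V

0.00732 V


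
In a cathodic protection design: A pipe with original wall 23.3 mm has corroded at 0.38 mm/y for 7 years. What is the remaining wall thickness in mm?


Remaining wall = original − CR × time
t = 23.3 − 0.38*7 = 23.3 − 2.66 = 20.64 mm

20.64 mm


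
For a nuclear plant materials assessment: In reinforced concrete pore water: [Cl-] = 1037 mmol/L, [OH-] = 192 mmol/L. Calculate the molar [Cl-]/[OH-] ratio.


Threshold parameter = [Cl-] / [OH-] (molar basis; both in mmol/L, so units cancel)
Ratio = 1037 / 192 = 5.4

5.4


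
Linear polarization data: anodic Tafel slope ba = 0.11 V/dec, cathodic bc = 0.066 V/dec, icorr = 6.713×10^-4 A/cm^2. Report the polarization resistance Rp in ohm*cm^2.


Apply the Stern-Geary equation: Rp = ba*bc / (2.303*icorr*(ba+bc))
ba*bc = 0.11*0.066 = 0.00726
ba+bc = 0.176; 2.303*icorr*(ba+bc) = 2.303*6.713×10^-4*0.176 = 2.7209669×10^-4
Rp = 0.00726 / 2.7209669×10^-4 = 26.7 ohm*cm^2

26.7 ohm*cm^2


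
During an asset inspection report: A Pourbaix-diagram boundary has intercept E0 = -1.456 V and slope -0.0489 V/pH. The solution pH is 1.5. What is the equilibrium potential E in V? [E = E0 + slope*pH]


Apply the Pourbaix line equation: E = E0 + slope*pH
E = -1.456 + (-0.0489)*1.5 = -1.456 + (-0.07335) = -1.52935 V
Rounded to 4 decimal places: E = -1.5294 V

-1.5294 V


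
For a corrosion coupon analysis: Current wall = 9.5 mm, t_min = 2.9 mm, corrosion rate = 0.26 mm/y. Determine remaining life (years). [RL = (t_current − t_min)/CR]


Apply the remaining-life relation: RL = (t_current − t_min) / CR
RL = (9.5 − 2.9) / 0.26 = 6.6 / 0.26 = 25.4 years

25.4 years


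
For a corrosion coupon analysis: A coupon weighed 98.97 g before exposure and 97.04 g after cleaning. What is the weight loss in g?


Weight loss = initial − final
WL = 98.97 − 97.04 = 1.93 g

1.93 g


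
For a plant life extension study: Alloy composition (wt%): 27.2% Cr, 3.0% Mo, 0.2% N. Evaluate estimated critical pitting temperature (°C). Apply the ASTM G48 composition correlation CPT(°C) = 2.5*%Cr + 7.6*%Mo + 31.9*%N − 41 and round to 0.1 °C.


Apply the ASTM G48 empirical CPT estimate: CPT(°C) = 2.5*%Cr + 7.6*%Mo + 31.9*%N − 41
2.5*27.2 = 68; 7.6*3.0 = 22.8; 31.9*0.2 = 6.38
CPT = 68 + 22.8 + 6.38 − 41 = 56.18 °C
Rounded to 0.1 °C: CPT ≈ 56.2 °C

56.2 °C
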